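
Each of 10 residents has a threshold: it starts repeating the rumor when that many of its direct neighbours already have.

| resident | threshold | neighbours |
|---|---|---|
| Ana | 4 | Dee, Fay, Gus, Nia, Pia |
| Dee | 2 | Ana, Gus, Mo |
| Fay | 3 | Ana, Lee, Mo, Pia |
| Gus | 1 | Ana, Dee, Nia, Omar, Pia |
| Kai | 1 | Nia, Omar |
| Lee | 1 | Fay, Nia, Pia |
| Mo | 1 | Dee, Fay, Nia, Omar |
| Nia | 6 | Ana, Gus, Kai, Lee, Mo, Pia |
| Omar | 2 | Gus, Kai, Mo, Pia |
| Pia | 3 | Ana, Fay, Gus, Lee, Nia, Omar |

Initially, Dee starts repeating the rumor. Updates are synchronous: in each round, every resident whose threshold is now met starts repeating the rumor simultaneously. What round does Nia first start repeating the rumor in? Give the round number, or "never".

never

Round 1 — Dee starts repeating the rumor (initial).
Round 2 — checking thresholds:
  Ana: 1 of 5 neighbours < 4, not yet.
  Gus: 1 of 5 neighbours ≥ 1, starts repeating the rumor.
  Mo: 1 of 4 neighbours ≥ 1, starts repeating the rumor.
Round 3 — checking thresholds:
  Ana: 2 of 5 neighbours < 4, not yet.
  Fay: 1 of 4 neighbours < 3, not yet.
  Nia: 2 of 6 neighbours < 6, not yet.
  Omar: 2 of 4 neighbours ≥ 2, starts repeating the rumor.
  Pia: 1 of 6 neighbours < 3, not yet.
Round 4 — checking thresholds:
  Ana: 2 of 5 neighbours < 4, not yet.
  Fay: 1 of 4 neighbours < 3, not yet.
  Kai: 1 of 2 neighbours ≥ 1, starts repeating the rumor.
  Nia: 2 of 6 neighbours < 6, not yet.
  Pia: 2 of 6 neighbours < 3, not yet.
Round 5 — no new spreads; cascade stops.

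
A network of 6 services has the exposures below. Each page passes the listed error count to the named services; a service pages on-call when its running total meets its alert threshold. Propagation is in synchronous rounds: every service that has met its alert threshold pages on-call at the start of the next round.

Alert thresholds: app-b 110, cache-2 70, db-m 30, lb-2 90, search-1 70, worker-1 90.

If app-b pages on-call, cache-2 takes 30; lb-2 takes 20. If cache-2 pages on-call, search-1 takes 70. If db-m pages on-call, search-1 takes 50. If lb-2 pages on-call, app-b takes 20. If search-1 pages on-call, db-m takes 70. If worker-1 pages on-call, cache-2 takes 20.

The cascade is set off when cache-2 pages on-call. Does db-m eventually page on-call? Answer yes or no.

Round 1 — cache-2 pages on-call (initial).
  search-1: +70 → 70 ≥ 70
Round 2 — search-1 pages on-call.
  db-m: +70 → 70 ≥ 30
Round 3 — db-m pages on-call.
No further pages.

yes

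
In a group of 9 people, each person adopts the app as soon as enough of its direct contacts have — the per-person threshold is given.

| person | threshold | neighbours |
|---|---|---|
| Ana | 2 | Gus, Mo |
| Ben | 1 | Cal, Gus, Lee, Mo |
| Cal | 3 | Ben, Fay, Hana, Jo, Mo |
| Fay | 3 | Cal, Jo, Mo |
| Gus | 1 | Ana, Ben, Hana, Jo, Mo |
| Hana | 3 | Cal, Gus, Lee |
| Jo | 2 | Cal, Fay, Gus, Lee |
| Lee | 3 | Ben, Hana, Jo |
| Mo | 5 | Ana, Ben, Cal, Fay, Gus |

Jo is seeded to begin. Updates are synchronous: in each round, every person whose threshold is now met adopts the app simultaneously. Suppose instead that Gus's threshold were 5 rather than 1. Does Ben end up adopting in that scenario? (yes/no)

With Gus's threshold at 5:
Round 1 — Jo adopts the app (initial).
Round 2 — no new adoptions; cascade stops.

no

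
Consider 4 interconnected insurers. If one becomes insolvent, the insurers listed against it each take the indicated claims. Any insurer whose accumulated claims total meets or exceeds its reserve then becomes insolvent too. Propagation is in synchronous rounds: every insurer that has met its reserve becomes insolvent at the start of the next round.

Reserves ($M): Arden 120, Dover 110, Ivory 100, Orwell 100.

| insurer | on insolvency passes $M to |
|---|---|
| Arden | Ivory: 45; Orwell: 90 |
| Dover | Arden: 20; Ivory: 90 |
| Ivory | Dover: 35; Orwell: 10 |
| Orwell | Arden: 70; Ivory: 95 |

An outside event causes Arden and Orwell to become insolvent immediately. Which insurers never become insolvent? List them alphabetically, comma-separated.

Dover

Round 1 — Arden, Orwell become insolvent (initial).
  Ivory: +45+95 → 140 ≥ 100
Round 2 — Ivory becomes insolvent.
  Dover: +35 → 35 < 110
No further insolvencies.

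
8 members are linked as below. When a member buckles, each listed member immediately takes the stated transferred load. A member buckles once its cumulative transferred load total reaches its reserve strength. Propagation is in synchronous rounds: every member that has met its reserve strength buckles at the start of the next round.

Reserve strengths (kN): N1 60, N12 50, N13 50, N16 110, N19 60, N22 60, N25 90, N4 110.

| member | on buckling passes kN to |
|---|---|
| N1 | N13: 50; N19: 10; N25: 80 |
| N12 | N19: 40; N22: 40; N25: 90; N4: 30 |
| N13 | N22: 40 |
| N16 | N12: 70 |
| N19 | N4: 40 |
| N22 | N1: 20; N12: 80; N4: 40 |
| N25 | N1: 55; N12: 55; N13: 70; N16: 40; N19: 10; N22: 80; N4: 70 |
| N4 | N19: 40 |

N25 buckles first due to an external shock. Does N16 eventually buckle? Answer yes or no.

Round 1 — N25 buckles (initial).
  N1: +55 → 55 < 60
  N12: +55 → 55 ≥ 50
  N13: +70 → 70 ≥ 50
  N16: +40 → 40 < 110
  N19: +10 → 10 < 60
  N22: +80 → 80 ≥ 60
  N4: +70 → 70 < 110
Round 2 — N12, N13, N22 buckle.
  N1: +20 → 75 ≥ 60
  N19: +40 → 50 < 60
  N4: +30+40 → 140 ≥ 110
Round 3 — N1, N4 buckle.
  N19: +10+40 → 100 ≥ 60
Round 4 — N19 buckles.
No further bucklings.

no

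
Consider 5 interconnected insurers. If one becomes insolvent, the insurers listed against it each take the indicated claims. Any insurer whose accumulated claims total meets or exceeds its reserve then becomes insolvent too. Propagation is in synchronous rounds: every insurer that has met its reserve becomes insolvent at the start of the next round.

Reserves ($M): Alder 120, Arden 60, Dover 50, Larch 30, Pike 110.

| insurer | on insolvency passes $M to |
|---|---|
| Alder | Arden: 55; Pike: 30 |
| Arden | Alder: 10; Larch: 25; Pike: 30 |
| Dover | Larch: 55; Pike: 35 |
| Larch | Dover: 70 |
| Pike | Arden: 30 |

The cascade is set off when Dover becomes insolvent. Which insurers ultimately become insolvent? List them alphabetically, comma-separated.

Round 1 — Dover becomes insolvent (initial).
  Larch: +55 → 55 ≥ 30
  Pike: +35 → 35 < 110
Round 2 — Larch becomes insolvent.
No further insolvencies.

Dover, Larch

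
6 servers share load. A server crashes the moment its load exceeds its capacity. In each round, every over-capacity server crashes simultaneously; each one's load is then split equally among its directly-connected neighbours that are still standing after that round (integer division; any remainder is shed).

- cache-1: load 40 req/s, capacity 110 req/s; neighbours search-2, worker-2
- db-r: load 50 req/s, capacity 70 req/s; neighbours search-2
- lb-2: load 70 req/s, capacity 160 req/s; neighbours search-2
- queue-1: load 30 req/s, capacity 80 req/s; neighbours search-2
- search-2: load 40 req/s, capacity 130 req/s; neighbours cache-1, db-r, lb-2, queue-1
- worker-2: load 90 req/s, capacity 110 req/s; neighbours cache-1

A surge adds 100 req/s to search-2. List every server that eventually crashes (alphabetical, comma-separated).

db-r, search-2

Round 1 — search-2 at 140 > 130. search-2 crashes.
  search-2 sheds 140 req/s to cache-1, db-r, lb-2, queue-1: 35 each.
    cache-1: 40+35 = 75 ≤ 110
    db-r: 50+35 = 85 > 70
    lb-2: 70+35 = 105 ≤ 160
    queue-1: 30+35 = 65 ≤ 80
Round 2 — db-r crashes.
  db-r sheds 85 req/s: no online neighbours, lost.
No further crashes.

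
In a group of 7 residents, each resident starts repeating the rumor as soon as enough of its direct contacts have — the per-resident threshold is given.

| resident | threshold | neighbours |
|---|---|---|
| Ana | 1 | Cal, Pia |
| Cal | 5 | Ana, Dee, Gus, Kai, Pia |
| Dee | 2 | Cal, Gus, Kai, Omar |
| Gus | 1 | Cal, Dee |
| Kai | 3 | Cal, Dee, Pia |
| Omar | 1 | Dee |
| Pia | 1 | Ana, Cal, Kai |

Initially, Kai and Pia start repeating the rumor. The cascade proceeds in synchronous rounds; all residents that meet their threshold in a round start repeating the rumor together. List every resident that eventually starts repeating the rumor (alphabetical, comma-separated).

Ana, Kai, Pia

Round 1 — Kai, Pia start repeating the rumor (initial).
Round 2 — checking thresholds:
  Ana: 1 of 2 neighbours ≥ 1, starts repeating the rumor.
  Cal: 2 of 5 neighbours < 5, not yet.
  Dee: 1 of 4 neighbours < 2, not yet.
Round 3 — no new spreads; cascade stops.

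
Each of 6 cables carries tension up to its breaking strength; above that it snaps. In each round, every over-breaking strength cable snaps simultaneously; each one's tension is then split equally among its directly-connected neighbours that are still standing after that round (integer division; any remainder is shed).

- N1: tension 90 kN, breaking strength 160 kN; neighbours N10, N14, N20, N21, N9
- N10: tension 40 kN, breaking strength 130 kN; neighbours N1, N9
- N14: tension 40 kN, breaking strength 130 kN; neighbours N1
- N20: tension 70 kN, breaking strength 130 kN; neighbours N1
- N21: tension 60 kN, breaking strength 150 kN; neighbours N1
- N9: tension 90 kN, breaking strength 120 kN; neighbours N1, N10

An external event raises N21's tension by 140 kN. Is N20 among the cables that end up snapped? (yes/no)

Round 1 — N21 at 200 > 150. N21 snaps.
  N21 sheds 200 kN to N1: 200 each.
    N1: 90+200 = 290 > 160
Round 2 — N1 snaps.
  N1 sheds 290 kN to N10, N14, N20, N9: 72 each (2 lost).
    N10: 40+72 = 112 ≤ 130
    N14: 40+72 = 112 ≤ 130
    N20: 70+72 = 142 > 130
    N9: 90+72 = 162 > 120
Round 3 — N20, N9 snap.
  N20 sheds 142 kN: no online neighbours, lost.
  N9 sheds 162 kN to N10: 162 each.
    N10: 112+162 = 274 > 130
Round 4 — N10 snaps.
  N10 sheds 274 kN: no online neighbours, lost.
No further breaks.

yes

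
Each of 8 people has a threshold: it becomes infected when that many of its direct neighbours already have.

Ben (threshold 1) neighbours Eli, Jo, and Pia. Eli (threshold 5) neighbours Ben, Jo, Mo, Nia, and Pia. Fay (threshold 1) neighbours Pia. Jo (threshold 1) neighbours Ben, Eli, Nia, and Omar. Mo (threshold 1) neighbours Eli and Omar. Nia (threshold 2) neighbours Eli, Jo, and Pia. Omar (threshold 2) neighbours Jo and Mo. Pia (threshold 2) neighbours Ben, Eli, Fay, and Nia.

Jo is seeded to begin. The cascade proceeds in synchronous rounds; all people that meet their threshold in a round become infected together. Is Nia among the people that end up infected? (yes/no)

Round 1 — Jo becomes infected (initial).
Round 2 — checking thresholds:
  Ben: 1 of 3 neighbours ≥ 1, becomes infected.
  Eli: 1 of 5 neighbours < 5, below threshold.
  Nia: 1 of 3 neighbours < 2, below threshold.
  Omar: 1 of 2 neighbours < 2, below threshold.
Round 3 — no new infections; cascade stops.

no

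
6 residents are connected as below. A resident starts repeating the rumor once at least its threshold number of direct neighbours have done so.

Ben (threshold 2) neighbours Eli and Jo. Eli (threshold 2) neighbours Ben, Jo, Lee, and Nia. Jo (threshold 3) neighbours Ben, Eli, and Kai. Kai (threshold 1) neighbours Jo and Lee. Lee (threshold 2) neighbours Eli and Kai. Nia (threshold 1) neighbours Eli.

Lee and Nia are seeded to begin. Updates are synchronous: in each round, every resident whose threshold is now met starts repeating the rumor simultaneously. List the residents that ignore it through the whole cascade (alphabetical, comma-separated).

Ben, Jo

Round 1 — Lee, Nia start repeating the rumor (initial).
Round 2 — checking thresholds:
  Eli: 2 of 4 neighbours ≥ 2, starts repeating the rumor.
  Kai: 1 of 2 neighbours ≥ 1, starts repeating the rumor.
Round 3 — no new spreads; cascade stops.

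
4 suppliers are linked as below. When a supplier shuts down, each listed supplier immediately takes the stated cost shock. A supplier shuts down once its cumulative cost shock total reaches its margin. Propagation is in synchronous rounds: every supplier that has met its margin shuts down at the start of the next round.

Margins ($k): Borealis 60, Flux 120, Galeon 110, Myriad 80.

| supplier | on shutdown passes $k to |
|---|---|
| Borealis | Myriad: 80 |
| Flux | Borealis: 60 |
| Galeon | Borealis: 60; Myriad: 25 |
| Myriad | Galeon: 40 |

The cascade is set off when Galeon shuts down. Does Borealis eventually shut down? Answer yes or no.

yes

Round 1 — Galeon shuts down (initial).
  Borealis: +60 → 60 ≥ 60
  Myriad: +25 → 25 < 80
Round 2 — Borealis shuts down.
  Myriad: +80 → 105 ≥ 80
Round 3 — Myriad shuts down.
No further shutdowns.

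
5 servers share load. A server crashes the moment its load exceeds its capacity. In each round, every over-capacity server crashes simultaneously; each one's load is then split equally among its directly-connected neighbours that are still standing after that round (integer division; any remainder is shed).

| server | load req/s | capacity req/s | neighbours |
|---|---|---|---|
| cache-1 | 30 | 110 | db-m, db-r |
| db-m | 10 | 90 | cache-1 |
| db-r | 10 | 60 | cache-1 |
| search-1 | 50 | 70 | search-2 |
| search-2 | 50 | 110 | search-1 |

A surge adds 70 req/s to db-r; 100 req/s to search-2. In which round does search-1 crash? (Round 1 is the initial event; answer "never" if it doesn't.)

Round 1 — db-r at 80 > 60; search-2 at 150 > 110. db-r, search-2 crash.
  db-r sheds 80 req/s to cache-1: 80 each.
    cache-1: 30+80 = 110 ≤ 110
  search-2 sheds 150 req/s to search-1: 150 each.
    search-1: 50+150 = 200 > 70
Round 2 — search-1 crashes.
  search-1 sheds 200 req/s: no online neighbours, lost.
No further crashes.

2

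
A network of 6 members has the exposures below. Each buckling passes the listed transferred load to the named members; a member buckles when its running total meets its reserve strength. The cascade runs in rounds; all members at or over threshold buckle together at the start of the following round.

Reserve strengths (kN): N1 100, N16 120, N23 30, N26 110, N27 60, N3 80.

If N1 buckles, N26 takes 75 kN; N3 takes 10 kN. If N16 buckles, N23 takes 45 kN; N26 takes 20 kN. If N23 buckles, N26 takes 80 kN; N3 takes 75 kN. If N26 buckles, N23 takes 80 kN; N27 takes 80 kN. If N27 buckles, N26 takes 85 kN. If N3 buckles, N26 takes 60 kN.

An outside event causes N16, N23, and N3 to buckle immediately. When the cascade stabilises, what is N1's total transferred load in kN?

Round 1 — N16, N23, N3 buckle (initial).
  N26: +20+80+60 → 160 ≥ 110
Round 2 — N26 buckles.
  N27: +80 → 80 ≥ 60
Round 3 — N27 buckles.
No further bucklings.

0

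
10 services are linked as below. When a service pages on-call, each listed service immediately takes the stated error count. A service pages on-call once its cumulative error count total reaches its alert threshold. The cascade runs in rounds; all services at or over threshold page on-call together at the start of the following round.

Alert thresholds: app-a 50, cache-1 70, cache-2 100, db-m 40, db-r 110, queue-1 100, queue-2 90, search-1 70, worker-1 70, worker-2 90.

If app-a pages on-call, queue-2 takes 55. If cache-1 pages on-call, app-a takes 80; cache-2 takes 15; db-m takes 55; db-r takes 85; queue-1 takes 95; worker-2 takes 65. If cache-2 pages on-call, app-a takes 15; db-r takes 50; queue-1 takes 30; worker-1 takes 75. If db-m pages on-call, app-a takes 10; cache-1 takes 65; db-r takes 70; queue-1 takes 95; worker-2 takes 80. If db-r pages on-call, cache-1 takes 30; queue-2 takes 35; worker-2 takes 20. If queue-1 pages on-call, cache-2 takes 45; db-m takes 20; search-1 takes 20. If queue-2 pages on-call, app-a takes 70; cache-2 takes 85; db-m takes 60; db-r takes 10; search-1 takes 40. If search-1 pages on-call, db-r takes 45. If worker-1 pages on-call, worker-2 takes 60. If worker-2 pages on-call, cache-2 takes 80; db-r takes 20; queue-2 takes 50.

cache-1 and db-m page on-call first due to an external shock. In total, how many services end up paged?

Round 1 — cache-1, db-m page on-call (initial).
  app-a: +80+10 → 90 ≥ 50
  cache-2: +15 → 15 < 100
  db-r: +85+70 → 155 ≥ 110
  queue-1: +95+95 → 190 ≥ 100
  worker-2: +65+80 → 145 ≥ 90
Round 2 — app-a, db-r, queue-1, worker-2 page on-call.
  cache-2: +45+80 → 140 ≥ 100
  queue-2: +55+35+50 → 140 ≥ 90
  search-1: +20 → 20 < 70
Round 3 — cache-2, queue-2 page on-call.
  search-1: +40 → 60 < 70
  worker-1: +75 → 75 ≥ 70
Round 4 — worker-1 pages on-call.
No further pages.

9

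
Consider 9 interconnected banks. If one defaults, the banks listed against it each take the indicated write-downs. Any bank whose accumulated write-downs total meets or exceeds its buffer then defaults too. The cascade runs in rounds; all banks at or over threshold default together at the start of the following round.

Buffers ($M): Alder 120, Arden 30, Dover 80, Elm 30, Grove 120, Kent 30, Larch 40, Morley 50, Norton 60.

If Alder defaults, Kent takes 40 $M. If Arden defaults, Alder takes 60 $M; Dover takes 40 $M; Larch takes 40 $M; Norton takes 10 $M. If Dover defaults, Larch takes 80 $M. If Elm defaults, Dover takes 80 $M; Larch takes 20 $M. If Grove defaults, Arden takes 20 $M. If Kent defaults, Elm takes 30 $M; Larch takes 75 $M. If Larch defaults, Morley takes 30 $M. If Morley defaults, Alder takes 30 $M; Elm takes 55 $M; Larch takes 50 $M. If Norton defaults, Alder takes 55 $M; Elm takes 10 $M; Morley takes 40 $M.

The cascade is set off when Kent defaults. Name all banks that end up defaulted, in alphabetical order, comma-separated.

Round 1 — Kent defaults (initial).
  Elm: +30 → 30 ≥ 30
  Larch: +75 → 75 ≥ 40
Round 2 — Elm, Larch default.
  Dover: +80 → 80 ≥ 80
  Morley: +30 → 30 < 50
Round 3 — Dover defaults.
No further defaults.

Dover, Elm, Kent, Larch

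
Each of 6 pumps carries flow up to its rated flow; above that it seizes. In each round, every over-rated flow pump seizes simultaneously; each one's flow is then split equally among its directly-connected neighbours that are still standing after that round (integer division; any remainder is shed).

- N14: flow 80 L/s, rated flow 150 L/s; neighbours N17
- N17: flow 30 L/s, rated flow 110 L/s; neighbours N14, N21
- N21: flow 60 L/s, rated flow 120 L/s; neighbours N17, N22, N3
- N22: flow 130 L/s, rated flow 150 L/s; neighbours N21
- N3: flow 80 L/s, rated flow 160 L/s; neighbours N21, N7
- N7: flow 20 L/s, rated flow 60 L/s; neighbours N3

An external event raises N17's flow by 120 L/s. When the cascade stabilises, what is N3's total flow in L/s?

Round 1 — N17 at 150 > 110. N17 seizes.
  N17 sheds 150 L/s to N14, N21: 75 each.
    N14: 80+75 = 155 > 150
    N21: 60+75 = 135 > 120
Round 2 — N14, N21 seize.
  N14 sheds 155 L/s: no online neighbours, lost.
  N21 sheds 135 L/s to N22, N3: 67 each (1 lost).
    N22: 130+67 = 197 > 150
    N3: 80+67 = 147 ≤ 160
Round 3 — N22 seizes.
  N22 sheds 197 L/s: no online neighbours, lost.
No further seizures.

147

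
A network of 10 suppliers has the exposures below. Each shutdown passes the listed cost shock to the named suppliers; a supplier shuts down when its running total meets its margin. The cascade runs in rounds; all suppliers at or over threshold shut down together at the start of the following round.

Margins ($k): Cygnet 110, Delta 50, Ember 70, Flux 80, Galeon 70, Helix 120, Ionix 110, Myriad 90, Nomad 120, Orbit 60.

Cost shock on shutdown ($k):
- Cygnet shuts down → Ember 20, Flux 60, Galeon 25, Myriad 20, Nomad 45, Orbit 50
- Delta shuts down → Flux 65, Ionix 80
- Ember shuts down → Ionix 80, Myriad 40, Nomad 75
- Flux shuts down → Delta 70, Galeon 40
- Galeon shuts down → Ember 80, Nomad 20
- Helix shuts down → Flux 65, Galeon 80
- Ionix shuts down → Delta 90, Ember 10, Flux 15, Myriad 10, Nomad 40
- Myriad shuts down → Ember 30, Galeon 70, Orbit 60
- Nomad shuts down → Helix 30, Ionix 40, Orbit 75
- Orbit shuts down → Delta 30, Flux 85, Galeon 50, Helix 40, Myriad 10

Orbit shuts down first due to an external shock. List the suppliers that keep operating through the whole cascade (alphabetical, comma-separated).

Cygnet, Helix, Myriad

Round 1 — Orbit shuts down (initial).
  Delta: +30 → 30 < 50
  Flux: +85 → 85 ≥ 80
  Galeon: +50 → 50 < 70
  Helix: +40 → 40 < 120
  Myriad: +10 → 10 < 90
Round 2 — Flux shuts down.
  Delta: +70 → 100 ≥ 50
  Galeon: +40 → 90 ≥ 70
Round 3 — Delta, Galeon shut down.
  Ember: +80 → 80 ≥ 70
  Ionix: +80 → 80 < 110
  Nomad: +20 → 20 < 120
Round 4 — Ember shuts down.
  Ionix: +80 → 160 ≥ 110
  Myriad: +40 → 50 < 90
  Nomad: +75 → 95 < 120
Round 5 — Ionix shuts down.
  Myriad: +10 → 60 < 90
  Nomad: +40 → 135 ≥ 120
Round 6 — Nomad shuts down.
  Helix: +30 → 70 < 120
No further shutdowns.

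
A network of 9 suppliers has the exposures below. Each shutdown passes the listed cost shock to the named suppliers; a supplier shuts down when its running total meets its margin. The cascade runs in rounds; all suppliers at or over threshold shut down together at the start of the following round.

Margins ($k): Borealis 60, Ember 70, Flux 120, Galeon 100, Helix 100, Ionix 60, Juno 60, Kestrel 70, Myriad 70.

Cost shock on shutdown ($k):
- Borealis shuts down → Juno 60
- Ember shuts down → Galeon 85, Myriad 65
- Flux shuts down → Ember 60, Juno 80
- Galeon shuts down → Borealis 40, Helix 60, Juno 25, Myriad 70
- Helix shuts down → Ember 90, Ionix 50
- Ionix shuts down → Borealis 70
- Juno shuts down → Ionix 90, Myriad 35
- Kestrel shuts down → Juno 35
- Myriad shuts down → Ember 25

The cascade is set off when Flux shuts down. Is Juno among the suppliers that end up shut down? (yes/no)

Round 1 — Flux shuts down (initial).
  Ember: +60 → 60 < 70
  Juno: +80 → 80 ≥ 60
Round 2 — Juno shuts down.
  Ionix: +90 → 90 ≥ 60
  Myriad: +35 → 35 < 70
Round 3 — Ionix shuts down.
  Borealis: +70 → 70 ≥ 60
Round 4 — Borealis shuts down.
No further shutdowns.

yes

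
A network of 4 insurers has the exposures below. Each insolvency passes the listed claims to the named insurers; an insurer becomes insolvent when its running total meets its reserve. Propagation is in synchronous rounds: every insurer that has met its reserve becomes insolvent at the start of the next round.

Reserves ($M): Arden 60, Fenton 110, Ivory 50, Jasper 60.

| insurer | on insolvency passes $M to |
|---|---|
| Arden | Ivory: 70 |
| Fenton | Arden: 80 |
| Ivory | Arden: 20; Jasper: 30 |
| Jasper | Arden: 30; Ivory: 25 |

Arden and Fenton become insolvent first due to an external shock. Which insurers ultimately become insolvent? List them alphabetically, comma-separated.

Arden, Fenton, Ivory

Round 1 — Arden, Fenton become insolvent (initial).
  Ivory: +70 → 70 ≥ 50
Round 2 — Ivory becomes insolvent.
  Jasper: +30 → 30 < 60
No further insolvencies.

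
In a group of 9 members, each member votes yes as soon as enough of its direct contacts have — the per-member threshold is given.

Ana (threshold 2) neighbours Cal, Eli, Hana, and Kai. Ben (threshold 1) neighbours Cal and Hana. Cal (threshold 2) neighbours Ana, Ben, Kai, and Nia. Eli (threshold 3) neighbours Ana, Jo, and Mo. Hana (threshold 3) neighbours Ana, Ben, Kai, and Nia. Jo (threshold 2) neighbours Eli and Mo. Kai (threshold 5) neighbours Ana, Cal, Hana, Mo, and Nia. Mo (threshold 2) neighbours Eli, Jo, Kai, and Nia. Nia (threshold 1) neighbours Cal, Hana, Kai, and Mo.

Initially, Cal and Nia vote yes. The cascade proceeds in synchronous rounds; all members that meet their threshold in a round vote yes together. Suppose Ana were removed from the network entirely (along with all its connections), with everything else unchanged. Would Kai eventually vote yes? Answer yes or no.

no

With Ana removed:
Round 1 — Cal, Nia vote yes (initial).
Round 2 — checking thresholds:
  Ben: 1 of 2 neighbours ≥ 1, votes yes.
  Hana: 1 of 3 neighbours < 3, holds.
  Kai: 2 of 4 neighbours < 5, holds.
  Mo: 1 of 4 neighbours < 2, holds.
Round 3 — no new yes votes; cascade stops.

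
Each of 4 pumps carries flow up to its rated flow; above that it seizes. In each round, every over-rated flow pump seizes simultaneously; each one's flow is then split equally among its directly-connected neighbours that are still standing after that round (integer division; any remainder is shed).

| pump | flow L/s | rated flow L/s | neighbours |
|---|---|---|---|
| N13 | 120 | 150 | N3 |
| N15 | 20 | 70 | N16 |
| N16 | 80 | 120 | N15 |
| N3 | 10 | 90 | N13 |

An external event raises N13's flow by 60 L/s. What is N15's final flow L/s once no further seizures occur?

Round 1 — N13 at 180 > 150. N13 seizes.
  N13 sheds 180 L/s to N3: 180 each.
    N3: 10+180 = 190 > 90
Round 2 — N3 seizes.
  N3 sheds 190 L/s: no online neighbours, lost.
No further seizures.

20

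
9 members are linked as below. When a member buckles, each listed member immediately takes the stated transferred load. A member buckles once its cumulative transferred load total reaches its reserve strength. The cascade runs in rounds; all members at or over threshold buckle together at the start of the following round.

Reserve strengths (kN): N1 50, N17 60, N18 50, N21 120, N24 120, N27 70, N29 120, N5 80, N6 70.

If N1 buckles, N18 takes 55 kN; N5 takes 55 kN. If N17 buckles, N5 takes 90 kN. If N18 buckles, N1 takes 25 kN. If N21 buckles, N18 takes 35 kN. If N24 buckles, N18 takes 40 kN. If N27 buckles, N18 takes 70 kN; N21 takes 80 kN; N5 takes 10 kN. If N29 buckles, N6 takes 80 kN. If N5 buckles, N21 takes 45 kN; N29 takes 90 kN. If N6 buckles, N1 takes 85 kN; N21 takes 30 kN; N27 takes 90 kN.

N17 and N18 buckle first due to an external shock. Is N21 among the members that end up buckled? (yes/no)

no

Round 1 — N17, N18 buckle (initial).
  N1: +25 → 25 < 50
  N5: +90 → 90 ≥ 80
Round 2 — N5 buckles.
  N21: +45 → 45 < 120
  N29: +90 → 90 < 120
No further bucklings.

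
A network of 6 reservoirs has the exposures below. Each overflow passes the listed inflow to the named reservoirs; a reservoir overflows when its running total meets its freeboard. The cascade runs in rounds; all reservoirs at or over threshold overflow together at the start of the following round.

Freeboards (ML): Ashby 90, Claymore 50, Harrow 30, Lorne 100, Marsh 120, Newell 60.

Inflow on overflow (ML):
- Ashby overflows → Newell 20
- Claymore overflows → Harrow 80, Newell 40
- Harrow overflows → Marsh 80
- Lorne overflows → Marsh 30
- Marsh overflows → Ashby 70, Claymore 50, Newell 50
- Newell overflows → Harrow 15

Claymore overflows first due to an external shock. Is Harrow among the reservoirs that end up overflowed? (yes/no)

yes

Round 1 — Claymore overflows (initial).
  Harrow: +80 → 80 ≥ 30
  Newell: +40 → 40 < 60
Round 2 — Harrow overflows.
  Marsh: +80 → 80 < 120
No further overflows.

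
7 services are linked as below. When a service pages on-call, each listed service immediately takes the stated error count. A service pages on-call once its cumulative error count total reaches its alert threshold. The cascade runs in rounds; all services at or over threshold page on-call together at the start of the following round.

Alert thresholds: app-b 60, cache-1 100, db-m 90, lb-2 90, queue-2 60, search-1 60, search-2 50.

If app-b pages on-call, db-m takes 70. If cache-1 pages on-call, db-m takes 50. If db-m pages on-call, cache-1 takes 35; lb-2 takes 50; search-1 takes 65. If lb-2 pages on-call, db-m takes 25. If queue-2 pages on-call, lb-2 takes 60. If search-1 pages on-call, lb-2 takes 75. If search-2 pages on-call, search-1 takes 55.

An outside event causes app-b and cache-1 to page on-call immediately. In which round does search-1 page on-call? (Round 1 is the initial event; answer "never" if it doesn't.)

Round 1 — app-b, cache-1 page on-call (initial).
  db-m: +70+50 → 120 ≥ 90
Round 2 — db-m pages on-call.
  lb-2: +50 → 50 < 90
  search-1: +65 → 65 ≥ 60
Round 3 — search-1 pages on-call.
  lb-2: +75 → 125 ≥ 90
Round 4 — lb-2 pages on-call.
No further pages.

3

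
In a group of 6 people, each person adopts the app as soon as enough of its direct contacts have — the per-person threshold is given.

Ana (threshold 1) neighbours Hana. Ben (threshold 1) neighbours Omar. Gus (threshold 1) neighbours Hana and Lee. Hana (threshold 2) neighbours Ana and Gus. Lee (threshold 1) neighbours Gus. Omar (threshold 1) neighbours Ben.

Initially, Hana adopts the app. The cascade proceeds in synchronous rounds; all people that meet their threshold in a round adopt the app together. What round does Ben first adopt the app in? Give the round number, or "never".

never

Round 1 — Hana adopts the app (initial).
Round 2 — checking thresholds:
  Ana: 1 of 1 neighbours ≥ 1, adopts the app.
  Gus: 1 of 2 neighbours ≥ 1, adopts the app.
Round 3 — checking thresholds:
  Lee: 1 of 1 neighbours ≥ 1, adopts the app.
Round 4 — no new adoptions; cascade stops.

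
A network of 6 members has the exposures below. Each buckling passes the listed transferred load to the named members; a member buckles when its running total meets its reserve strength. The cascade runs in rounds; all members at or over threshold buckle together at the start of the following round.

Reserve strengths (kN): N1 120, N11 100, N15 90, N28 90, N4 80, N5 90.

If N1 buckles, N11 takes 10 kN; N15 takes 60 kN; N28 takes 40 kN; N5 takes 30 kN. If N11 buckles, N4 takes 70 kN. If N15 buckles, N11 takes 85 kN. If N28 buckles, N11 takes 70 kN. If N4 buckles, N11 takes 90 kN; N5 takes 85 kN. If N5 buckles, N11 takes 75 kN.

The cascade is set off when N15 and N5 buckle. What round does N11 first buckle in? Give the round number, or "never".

2

Round 1 — N15, N5 buckle (initial).
  N11: +85+75 → 160 ≥ 100
Round 2 — N11 buckles.
  N4: +70 → 70 < 80
No further bucklings.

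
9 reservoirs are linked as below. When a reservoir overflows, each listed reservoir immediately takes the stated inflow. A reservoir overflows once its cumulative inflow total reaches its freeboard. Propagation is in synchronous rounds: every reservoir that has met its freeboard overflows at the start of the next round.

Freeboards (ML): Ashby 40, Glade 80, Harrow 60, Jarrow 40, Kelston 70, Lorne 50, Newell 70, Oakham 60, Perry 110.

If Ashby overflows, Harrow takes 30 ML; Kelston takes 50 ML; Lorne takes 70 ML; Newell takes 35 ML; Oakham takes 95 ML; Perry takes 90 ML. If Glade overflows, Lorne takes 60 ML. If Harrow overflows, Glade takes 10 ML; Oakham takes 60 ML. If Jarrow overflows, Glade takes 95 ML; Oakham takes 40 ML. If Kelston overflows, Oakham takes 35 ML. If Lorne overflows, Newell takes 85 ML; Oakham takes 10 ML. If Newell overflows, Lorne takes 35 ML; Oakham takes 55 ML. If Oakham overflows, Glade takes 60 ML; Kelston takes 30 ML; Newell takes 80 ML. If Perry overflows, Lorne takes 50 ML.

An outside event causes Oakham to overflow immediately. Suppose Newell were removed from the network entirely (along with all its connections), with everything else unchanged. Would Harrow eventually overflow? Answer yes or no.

no

With Newell removed:
Round 1 — Oakham overflows (initial).
  Glade: +60 → 60 < 80
  Kelston: +30 → 30 < 70
No further overflows.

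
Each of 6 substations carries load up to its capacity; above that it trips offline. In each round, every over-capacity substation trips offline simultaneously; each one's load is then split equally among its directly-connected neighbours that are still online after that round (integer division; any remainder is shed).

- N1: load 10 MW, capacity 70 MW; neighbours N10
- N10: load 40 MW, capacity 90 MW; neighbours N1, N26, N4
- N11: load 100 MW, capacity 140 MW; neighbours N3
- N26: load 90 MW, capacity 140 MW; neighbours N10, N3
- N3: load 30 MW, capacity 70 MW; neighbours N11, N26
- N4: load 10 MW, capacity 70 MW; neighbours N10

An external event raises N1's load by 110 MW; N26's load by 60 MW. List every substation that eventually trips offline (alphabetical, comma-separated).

Round 1 — N1 at 120 > 70; N26 at 150 > 140. N1, N26 trip offline.
  N1 sheds 120 MW to N10: 120 each.
    N10: 40+120 = 160 > 90
  N26 sheds 150 MW to N10, N3: 75 each.
    N10: 160+75 = 235 > 90
    N3: 30+75 = 105 > 70
Round 2 — N10, N3 trip offline.
  N10 sheds 235 MW to N4: 235 each.
    N4: 10+235 = 245 > 70
  N3 sheds 105 MW to N11: 105 each.
    N11: 100+105 = 205 > 140
Round 3 — N11, N4 trip offline.
  N11 sheds 205 MW: no online neighbours, lost.
  N4 sheds 245 MW: no online neighbours, lost.
No further trips.

N1, N10, N11, N26, N3, N4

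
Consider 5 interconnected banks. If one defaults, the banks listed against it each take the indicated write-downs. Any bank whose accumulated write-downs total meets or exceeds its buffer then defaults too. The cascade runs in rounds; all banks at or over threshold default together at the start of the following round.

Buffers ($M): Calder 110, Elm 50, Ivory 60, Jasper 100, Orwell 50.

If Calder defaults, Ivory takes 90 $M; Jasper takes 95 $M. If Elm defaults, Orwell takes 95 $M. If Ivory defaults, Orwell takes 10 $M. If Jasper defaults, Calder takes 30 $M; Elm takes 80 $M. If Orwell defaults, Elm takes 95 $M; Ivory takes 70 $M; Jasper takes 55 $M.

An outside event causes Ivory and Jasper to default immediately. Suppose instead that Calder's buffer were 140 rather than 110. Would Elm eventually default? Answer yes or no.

With Calder's buffer at 140:
Round 1 — Ivory, Jasper default (initial).
  Calder: +30 → 30 < 140
  Elm: +80 → 80 ≥ 50
  Orwell: +10 → 10 < 50
Round 2 — Elm defaults.
  Orwell: +95 → 105 ≥ 50
Round 3 — Orwell defaults.
No further defaults.

yes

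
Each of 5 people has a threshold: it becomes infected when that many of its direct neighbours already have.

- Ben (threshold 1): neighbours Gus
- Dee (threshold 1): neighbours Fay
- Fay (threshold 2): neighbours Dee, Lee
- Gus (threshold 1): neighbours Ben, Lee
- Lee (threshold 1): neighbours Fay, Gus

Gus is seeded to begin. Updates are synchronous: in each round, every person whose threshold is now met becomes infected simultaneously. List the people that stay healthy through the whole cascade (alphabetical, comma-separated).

Dee, Fay

Round 1 — Gus becomes infected (initial).
Round 2 — checking thresholds:
  Ben: 1 of 1 neighbours ≥ 1, becomes infected.
  Lee: 1 of 2 neighbours ≥ 1, becomes infected.
Round 3 — no new infections; cascade stops.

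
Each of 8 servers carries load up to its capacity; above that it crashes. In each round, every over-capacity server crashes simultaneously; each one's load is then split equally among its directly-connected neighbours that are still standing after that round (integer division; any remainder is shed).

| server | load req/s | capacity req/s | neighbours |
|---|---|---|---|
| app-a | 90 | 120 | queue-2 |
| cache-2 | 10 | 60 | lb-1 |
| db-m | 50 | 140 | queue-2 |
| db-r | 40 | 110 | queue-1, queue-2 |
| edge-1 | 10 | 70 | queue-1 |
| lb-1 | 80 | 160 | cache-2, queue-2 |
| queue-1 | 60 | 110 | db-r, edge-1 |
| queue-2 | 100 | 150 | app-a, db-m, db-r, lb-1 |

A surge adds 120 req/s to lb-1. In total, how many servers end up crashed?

Round 1 — lb-1 at 200 > 160. lb-1 crashes.
  lb-1 sheds 200 req/s to cache-2, queue-2: 100 each.
    cache-2: 10+100 = 110 > 60
    queue-2: 100+100 = 200 > 150
Round 2 — cache-2, queue-2 crash.
  cache-2 sheds 110 req/s: no online neighbours, lost.
  queue-2 sheds 200 req/s to app-a, db-m, db-r: 66 each (2 lost).
    app-a: 90+66 = 156 > 120
    db-m: 50+66 = 116 ≤ 140
    db-r: 40+66 = 106 ≤ 110
Round 3 — app-a crashes.
  app-a sheds 156 req/s: no online neighbours, lost.
No further crashes.

4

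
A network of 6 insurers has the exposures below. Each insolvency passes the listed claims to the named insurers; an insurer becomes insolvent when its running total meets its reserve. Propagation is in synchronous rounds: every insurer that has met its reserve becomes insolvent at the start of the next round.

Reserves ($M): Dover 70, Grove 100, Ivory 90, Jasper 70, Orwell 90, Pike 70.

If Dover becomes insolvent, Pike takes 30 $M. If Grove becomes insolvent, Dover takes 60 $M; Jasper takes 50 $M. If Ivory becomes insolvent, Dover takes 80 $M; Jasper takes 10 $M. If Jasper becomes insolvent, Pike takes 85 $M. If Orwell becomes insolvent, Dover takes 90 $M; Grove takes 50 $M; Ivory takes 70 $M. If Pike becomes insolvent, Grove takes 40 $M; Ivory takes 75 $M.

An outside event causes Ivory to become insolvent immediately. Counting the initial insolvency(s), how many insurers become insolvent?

Round 1 — Ivory becomes insolvent (initial).
  Dover: +80 → 80 ≥ 70
  Jasper: +10 → 10 < 70
Round 2 — Dover becomes insolvent.
  Pike: +30 → 30 < 70
No further insolvencies.

2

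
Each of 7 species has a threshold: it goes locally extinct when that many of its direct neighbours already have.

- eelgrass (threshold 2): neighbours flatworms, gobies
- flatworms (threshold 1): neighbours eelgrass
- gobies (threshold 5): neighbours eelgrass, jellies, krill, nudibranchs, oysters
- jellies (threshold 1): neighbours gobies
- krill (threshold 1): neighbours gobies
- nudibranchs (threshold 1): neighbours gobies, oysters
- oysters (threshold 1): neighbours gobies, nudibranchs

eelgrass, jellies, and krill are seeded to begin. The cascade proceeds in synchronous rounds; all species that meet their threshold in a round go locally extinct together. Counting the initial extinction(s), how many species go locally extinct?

Round 1 — eelgrass, jellies, krill go locally extinct (initial).
Round 2 — checking thresholds:
  flatworms: 1 of 1 neighbours ≥ 1, goes locally extinct.
  gobies: 3 of 5 neighbours < 5, not yet.
Round 3 — no new extinctions; cascade stops.

4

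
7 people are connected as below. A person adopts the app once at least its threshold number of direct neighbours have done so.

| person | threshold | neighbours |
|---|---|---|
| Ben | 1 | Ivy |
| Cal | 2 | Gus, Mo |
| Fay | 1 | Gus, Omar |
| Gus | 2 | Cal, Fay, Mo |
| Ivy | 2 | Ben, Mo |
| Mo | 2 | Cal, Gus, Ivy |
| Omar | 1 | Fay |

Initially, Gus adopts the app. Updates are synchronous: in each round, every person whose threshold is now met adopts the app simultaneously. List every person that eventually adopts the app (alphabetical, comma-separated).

Round 1 — Gus adopts the app (initial).
Round 2 — checking thresholds:
  Cal: 1 of 2 neighbours < 2, below threshold.
  Fay: 1 of 2 neighbours ≥ 1, adopts the app.
  Mo: 1 of 3 neighbours < 2, below threshold.
Round 3 — checking thresholds:
  Cal: 1 of 2 neighbours < 2, below threshold.
  Mo: 1 of 3 neighbours < 2, below threshold.
  Omar: 1 of 1 neighbours ≥ 1, adopts the app.
Round 4 — no new adoptions; cascade stops.

Fay, Gus, Omar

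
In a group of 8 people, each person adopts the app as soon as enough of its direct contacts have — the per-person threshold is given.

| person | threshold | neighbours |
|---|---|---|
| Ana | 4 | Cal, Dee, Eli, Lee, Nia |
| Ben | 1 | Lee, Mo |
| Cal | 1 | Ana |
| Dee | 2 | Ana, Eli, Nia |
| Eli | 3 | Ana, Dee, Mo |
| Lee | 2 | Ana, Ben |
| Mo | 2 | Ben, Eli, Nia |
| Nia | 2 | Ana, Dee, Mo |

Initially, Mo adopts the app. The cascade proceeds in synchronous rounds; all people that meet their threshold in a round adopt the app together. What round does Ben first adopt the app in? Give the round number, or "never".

Round 1 — Mo adopts the app (initial).
Round 2 — checking thresholds:
  Ben: 1 of 2 neighbours ≥ 1, adopts the app.
  Eli: 1 of 3 neighbours < 3, not yet.
  Nia: 1 of 3 neighbours < 2, not yet.
Round 3 — no new adoptions; cascade stops.

2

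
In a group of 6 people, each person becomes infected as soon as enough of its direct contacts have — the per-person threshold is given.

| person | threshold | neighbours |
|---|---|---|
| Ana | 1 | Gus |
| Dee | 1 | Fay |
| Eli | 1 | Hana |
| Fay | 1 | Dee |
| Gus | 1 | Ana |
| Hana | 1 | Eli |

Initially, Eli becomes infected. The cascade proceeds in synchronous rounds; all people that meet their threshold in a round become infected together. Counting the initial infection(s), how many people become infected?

2

Round 1 — Eli becomes infected (initial).
Round 2 — checking thresholds:
  Hana: 1 of 1 neighbours ≥ 1, becomes infected.
Round 3 — no new infections; cascade stops.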